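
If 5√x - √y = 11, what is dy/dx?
Take d/dx of both sides. Since y is implicitly a function of x, the chain rule attaches a y' = dy/dx factor whenever we differentiate through y.

Set F(x, y) = (left side) − (right side), so the curve is F = 0. Differentiating each term of F:
  d/dx[5√(x)] = 5/(2√(x))
  d/dx[-√(y)] = -y'/(2√(y))
  d/dx[-11] = 0

Collecting, the y'-free part is the partial derivative in x and the y' coefficient is the partial derivative in y:
  ∂F/∂x = 5/(2√(x))
  ∂F/∂y = -1/(2√(y))

so d/dx[F(x, y(x))] = ∂F/∂x + (∂F/∂y)·y' = 0. Rearranging,
  dy/dx = -(∂F/∂x)/(∂F/∂y) = -(5/(2√(x)))/(-1/(2√(y))) = 5√(y)/√(x)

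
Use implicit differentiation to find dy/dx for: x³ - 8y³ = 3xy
Differentiate both sides with respect to x, treating y as y(x). By the chain rule, any term containing y contributes a factor of y' = dy/dx when we differentiate it.

Move every term to one side and write the relation as F(x, y) = 0. Term by term,
  d/dx[x^3] = 3x^2
  d/dx[-3xy] = -3x·y' - 3y
  d/dx[-8y^3] = -24y^2·y'

The pieces without y' make up ∂F/∂x and the coefficient of y' is ∂F/∂y:
  ∂F/∂x = 3x^2 - 3y,
  ∂F/∂y = -3x - 24y^2.

Since d/dx[F] = ∂F/∂x + (∂F/∂y)·y' = 0, solve for y':
  (∂F/∂y)·y' = -∂F/∂x
  dy/dx = -(∂F/∂x)/(∂F/∂y) = -(3x^2 - 3y)/(-3x - 24y^2) = (x^2 - y)/(x + 8y^2)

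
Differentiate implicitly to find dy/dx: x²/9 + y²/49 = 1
Differentiate the relation implicitly: treat y = y(x) and apply the chain rule, so every y-derivative picks up a y' = dy/dx factor.

With everything moved to the left-hand side, differentiate term by term:
  d/dx[x^2/9] = 2x/9
  d/dx[y^2/49] = 2y·y'/49
  d/dx[-1] = 0

Separating the contributions that come from x directly and those that come through y:
  without y':      2x/9
  multiplying y':  2y/49

so (2x/9) + (2y/49)·y' = 0, and therefore
  dy/dx = -(2x/9)/(2y/49) = -49x/(9y)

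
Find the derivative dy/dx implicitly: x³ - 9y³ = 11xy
Differentiate both sides with respect to x, treating y as y(x). By the chain rule, any term containing y contributes a factor of y' = dy/dx when we differentiate it.

Move every term to one side and write the relation as F(x, y) = 0. Term by term,
  d/dx[x^3] = 3x^2
  d/dx[-11xy] = -11x·y' - 11y
  d/dx[-9y^3] = -27y^2·y'

The pieces without y' make up ∂F/∂x and the coefficient of y' is ∂F/∂y:
  ∂F/∂x = 3x^2 - 11y,
  ∂F/∂y = -11x - 27y^2.

Since d/dx[F] = ∂F/∂x + (∂F/∂y)·y' = 0, solve for y':
  (∂F/∂y)·y' = -∂F/∂x
  dy/dx = -(∂F/∂x)/(∂F/∂y) = -(3x^2 - 11y)/(-11x - 27y^2) = (3x^2 - 11y)/(11x + 27y^2)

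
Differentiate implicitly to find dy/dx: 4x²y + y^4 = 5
Take d/dx of both sides. Since y is implicitly a function of x, the chain rule attaches a y' = dy/dx factor whenever we differentiate through y.

Set F(x, y) = (left side) − (right side), so the curve is F = 0. Differentiating each term of F:
  d/dx[4x^2y] = 4x^2·y' + 8xy
  d/dx[y^4] = 4y^3·y'
  d/dx[-5] = 0

Collecting, the y'-free part is the partial derivative in x and the y' coefficient is the partial derivative in y:
  ∂F/∂x = 8xy
  ∂F/∂y = 4x^2 + 4y^3

so d/dx[F(x, y(x))] = ∂F/∂x + (∂F/∂y)·y' = 0. Rearranging,
  dy/dx = -(∂F/∂x)/(∂F/∂y) = -(8xy)/(4x^2 + 4y^3) = -2xy/(x^2 + y^3)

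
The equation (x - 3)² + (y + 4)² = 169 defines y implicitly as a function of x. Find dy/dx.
Differentiate both sides with respect to x, treating y as y(x). By the chain rule, any term containing y contributes a factor of y' = dy/dx when we differentiate it.

Move every term to one side and write the relation as F(x, y) = 0. Term by term,
  d/dx[(x - 3)^2] = 2x - 6
  d/dx[(y + 4)^2] = 2·y'(y + 4)
  d/dx[-169] = 0

The pieces without y' make up ∂F/∂x and the coefficient of y' is ∂F/∂y:
  ∂F/∂x = 2x - 6,
  ∂F/∂y = 2y + 8.

Since d/dx[F] = ∂F/∂x + (∂F/∂y)·y' = 0, solve for y':
  (∂F/∂y)·y' = -∂F/∂x
  dy/dx = -(∂F/∂x)/(∂F/∂y) = -(2x - 6)/(2y + 8) = (3 - x)/(y + 4)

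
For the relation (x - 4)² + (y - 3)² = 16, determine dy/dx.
Differentiate both sides with respect to x, treating y as y(x). By the chain rule, any term containing y contributes a factor of y' = dy/dx when we differentiate it.

Move every term to one side and write the relation as F(x, y) = 0. Term by term,
  d/dx[(x - 4)^2] = 2x - 8
  d/dx[(y - 3)^2] = 2·y'(y - 3)
  d/dx[-16] = 0

The pieces without y' make up ∂F/∂x and the coefficient of y' is ∂F/∂y:
  ∂F/∂x = 2x - 8,
  ∂F/∂y = 2y - 6.

Since d/dx[F] = ∂F/∂x + (∂F/∂y)·y' = 0, solve for y':
  (∂F/∂y)·y' = -∂F/∂x
  dy/dx = -(∂F/∂x)/(∂F/∂y) = -(2x - 8)/(2y - 6) = (4 - x)/(y - 3)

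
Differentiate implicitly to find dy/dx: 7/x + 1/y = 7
Take d/dx of both sides. Since y is implicitly a function of x, the chain rule attaches a y' = dy/dx factor whenever we differentiate through y.

Set F(x, y) = (left side) − (right side), so the curve is F = 0. Differentiating each term of F:
  d/dx[1/y] = -y'/y^2
  d/dx[7/x] = -7/x^2
  d/dx[-7] = 0

Collecting, the y'-free part is the partial derivative in x and the y' coefficient is the partial derivative in y:
  ∂F/∂x = -7/x^2
  ∂F/∂y = -1/y^2

so d/dx[F(x, y(x))] = ∂F/∂x + (∂F/∂y)·y' = 0. Rearranging,
  dy/dx = -(∂F/∂x)/(∂F/∂y) = -(-7/x^2)/(-1/y^2) = -7y^2/x^2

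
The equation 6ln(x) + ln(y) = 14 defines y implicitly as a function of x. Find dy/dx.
Take d/dx of both sides. Since y is implicitly a function of x, the chain rule attaches a y' = dy/dx factor whenever we differentiate through y.

Set F(x, y) = (left side) − (right side), so the curve is F = 0. Differentiating each term of F:
  d/dx[6ln(x)] = 6/x
  d/dx[ln(y)] = y'/y
  d/dx[-14] = 0

Collecting, the y'-free part is the partial derivative in x and the y' coefficient is the partial derivative in y:
  ∂F/∂x = 6/x
  ∂F/∂y = 1/y

so d/dx[F(x, y(x))] = ∂F/∂x + (∂F/∂y)·y' = 0. Rearranging,
  dy/dx = -(∂F/∂x)/(∂F/∂y) = -(6/x)/(1/y) = -6y/x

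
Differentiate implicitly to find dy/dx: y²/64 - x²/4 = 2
Differentiate the relation implicitly: treat y = y(x) and apply the chain rule, so every y-derivative picks up a y' = dy/dx factor.

With everything moved to the left-hand side, differentiate term by term:
  d/dx[-x^2/4] = -x/2
  d/dx[y^2/64] = y·y'/32
  d/dx[-2] = 0

Separating the contributions that come from x directly and those that come through y:
  without y':      -x/2
  multiplying y':  y/32

so (-x/2) + (y/32)·y' = 0, and therefore
  dy/dx = -(-x/2)/(y/32) = 16x/y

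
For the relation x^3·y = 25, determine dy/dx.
Take d/dx of both sides. Since y is implicitly a function of x, the chain rule attaches a y' = dy/dx factor whenever we differentiate through y.

Set F(x, y) = (left side) − (right side), so the curve is F = 0. Differentiating each term of F:
  d/dx[x^3y] = x^3·y' + 3x^2y
  d/dx[-25] = 0

Collecting, the y'-free part is the partial derivative in x and the y' coefficient is the partial derivative in y:
  ∂F/∂x = 3x^2y
  ∂F/∂y = x^3

so d/dx[F(x, y(x))] = ∂F/∂x + (∂F/∂y)·y' = 0. Rearranging,
  dy/dx = -(∂F/∂x)/(∂F/∂y) = -(3x^2y)/(x^3) = -3y/x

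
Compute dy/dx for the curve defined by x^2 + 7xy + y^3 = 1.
Differentiate the relation implicitly: treat y = y(x) and apply the chain rule, so every y-derivative picks up a y' = dy/dx factor.

With everything moved to the left-hand side, differentiate term by term:
  d/dx[x^2] = 2x
  d/dx[7xy] = 7x·y' + 7y
  d/dx[y^3] = 3y^2·y'
  d/dx[-1] = 0

Separating the contributions that come from x directly and those that come through y:
  without y':      2x + 7y
  multiplying y':  7x + 3y^2

so (2x + 7y) + (7x + 3y^2)·y' = 0, and therefore
  dy/dx = -(2x + 7y)/(7x + 3y^2) = (-2x - 7y)/(7x + 3y^2)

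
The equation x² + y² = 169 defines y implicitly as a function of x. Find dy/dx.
Apply d/dx to both sides, remembering that y depends on x. Each occurrence of y therefore brings in a y' = dy/dx via the chain rule.

With F(x, y) equal to the left-hand side minus the right, differentiate F term by term:
  d/dx[x^2] = 2x
  d/dx[y^2] = 2y·y'
  d/dx[-169] = 0
Adding these up, d/dx[F] = 0 becomes
  (2x) + (2y)·y' = 0,
so isolating y',
  dy/dx = -(2x)/(2y) = -x/y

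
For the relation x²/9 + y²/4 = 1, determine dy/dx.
Differentiate both sides with respect to x, treating y as y(x). By the chain rule, any term containing y contributes a factor of y' = dy/dx when we differentiate it.

Move every term to one side and write the relation as F(x, y) = 0. Term by term,
  d/dx[x^2/9] = 2x/9
  d/dx[y^2/4] = y·y'/2
  d/dx[-1] = 0

The pieces without y' make up ∂F/∂x and the coefficient of y' is ∂F/∂y:
  ∂F/∂x = 2x/9,
  ∂F/∂y = y/2.

Since d/dx[F] = ∂F/∂x + (∂F/∂y)·y' = 0, solve for y':
  (∂F/∂y)·y' = -∂F/∂x
  dy/dx = -(∂F/∂x)/(∂F/∂y) = -(2x/9)/(y/2) = -4x/(9y)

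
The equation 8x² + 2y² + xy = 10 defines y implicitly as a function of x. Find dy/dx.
Take d/dx of both sides. Since y is implicitly a function of x, the chain rule attaches a y' = dy/dx factor whenever we differentiate through y.

Set F(x, y) = (left side) − (right side), so the curve is F = 0. Differentiating each term of F:
  d/dx[8x^2] = 16x
  d/dx[xy] = x·y' + y
  d/dx[2y^2] = 4y·y'
  d/dx[-10] = 0

Collecting, the y'-free part is the partial derivative in x and the y' coefficient is the partial derivative in y:
  ∂F/∂x = 16x + y
  ∂F/∂y = x + 4y

so d/dx[F(x, y(x))] = ∂F/∂x + (∂F/∂y)·y' = 0. Rearranging,
  dy/dx = -(∂F/∂x)/(∂F/∂y) = -(16x + y)/(x + 4y) = (-16x - y)/(x + 4y)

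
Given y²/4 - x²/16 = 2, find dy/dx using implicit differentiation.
Apply d/dx to both sides, remembering that y depends on x. Each occurrence of y therefore brings in a y' = dy/dx via the chain rule.

With F(x, y) equal to the left-hand side minus the right, differentiate F term by term:
  d/dx[-x^2/16] = -x/8
  d/dx[y^2/4] = y·y'/2
  d/dx[-2] = 0
Adding these up, d/dx[F] = 0 becomes
  (-x/8) + (y/2)·y' = 0,
so isolating y',
  dy/dx = -(-x/8)/(y/2) = x/(4y)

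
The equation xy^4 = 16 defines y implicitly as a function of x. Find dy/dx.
Take d/dx of both sides. Since y is implicitly a function of x, the chain rule attaches a y' = dy/dx factor whenever we differentiate through y.

Set F(x, y) = (left side) − (right side), so the curve is F = 0. Differentiating each term of F:
  d/dx[xy^4] = 4xy^3·y' + y^4
  d/dx[-16] = 0

Collecting, the y'-free part is the partial derivative in x and the y' coefficient is the partial derivative in y:
  ∂F/∂x = y^4
  ∂F/∂y = 4xy^3

so d/dx[F(x, y(x))] = ∂F/∂x + (∂F/∂y)·y' = 0. Rearranging,
  dy/dx = -(∂F/∂x)/(∂F/∂y) = -(y^4)/(4xy^3) = -y/(4x)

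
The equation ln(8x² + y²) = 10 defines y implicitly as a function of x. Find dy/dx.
Take d/dx of both sides. Since y is implicitly a function of x, the chain rule attaches a y' = dy/dx factor whenever we differentiate through y.

Set F(x, y) = (left side) − (right side), so the curve is F = 0. Differentiating each term of F:
  d/dx[ln(8x^2 + y^2)] = (16x + 2y·y')/(8x^2 + y^2)
  d/dx[-10] = 0

Collecting, the y'-free part is the partial derivative in x and the y' coefficient is the partial derivative in y:
  ∂F/∂x = 16x/(8x^2 + y^2)
  ∂F/∂y = 2y/(8x^2 + y^2)

so d/dx[F(x, y(x))] = ∂F/∂x + (∂F/∂y)·y' = 0. Rearranging,
  dy/dx = -(∂F/∂x)/(∂F/∂y) = -(16x/(8x^2 + y^2))/(2y/(8x^2 + y^2)) = -8x/y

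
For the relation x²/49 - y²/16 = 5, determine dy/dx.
Take d/dx of both sides. Since y is implicitly a function of x, the chain rule attaches a y' = dy/dx factor whenever we differentiate through y.

Set F(x, y) = (left side) − (right side), so the curve is F = 0. Differentiating each term of F:
  d/dx[x^2/49] = 2x/49
  d/dx[-y^2/16] = -y·y'/8
  d/dx[-5] = 0

Collecting, the y'-free part is the partial derivative in x and the y' coefficient is the partial derivative in y:
  ∂F/∂x = 2x/49
  ∂F/∂y = -y/8

so d/dx[F(x, y(x))] = ∂F/∂x + (∂F/∂y)·y' = 0. Rearranging,
  dy/dx = -(∂F/∂x)/(∂F/∂y) = -(2x/49)/(-y/8) = 16x/(49y)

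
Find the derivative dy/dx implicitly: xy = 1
Differentiate the relation implicitly: treat y = y(x) and apply the chain rule, so every y-derivative picks up a y' = dy/dx factor.

With everything moved to the left-hand side, differentiate term by term:
  d/dx[xy] = x·y' + y
  d/dx[-1] = 0

Separating the contributions that come from x directly and those that come through y:
  without y':      y
  multiplying y':  x

so (y) + (x)·y' = 0, and therefore
  dy/dx = -(y)/(x) = -y/x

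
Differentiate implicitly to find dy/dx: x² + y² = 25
Differentiate both sides with respect to x, treating y as y(x). By the chain rule, any term containing y contributes a factor of y' = dy/dx when we differentiate it.

Move every term to one side and write the relation as F(x, y) = 0. Term by term,
  d/dx[x^2] = 2x
  d/dx[y^2] = 2y·y'
  d/dx[-25] = 0

The pieces without y' make up ∂F/∂x and the coefficient of y' is ∂F/∂y:
  ∂F/∂x = 2x,
  ∂F/∂y = 2y.

Since d/dx[F] = ∂F/∂x + (∂F/∂y)·y' = 0, solve for y':
  (∂F/∂y)·y' = -∂F/∂x
  dy/dx = -(∂F/∂x)/(∂F/∂y) = -(2x)/(2y) = -x/y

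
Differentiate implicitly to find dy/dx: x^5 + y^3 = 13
Take d/dx of both sides. Since y is implicitly a function of x, the chain rule attaches a y' = dy/dx factor whenever we differentiate through y.

Set F(x, y) = (left side) − (right side), so the curve is F = 0. Differentiating each term of F:
  d/dx[x^5] = 5x^4
  d/dx[y^3] = 3y^2·y'
  d/dx[-13] = 0

Collecting, the y'-free part is the partial derivative in x and the y' coefficient is the partial derivative in y:
  ∂F/∂x = 5x^4
  ∂F/∂y = 3y^2

so d/dx[F(x, y(x))] = ∂F/∂x + (∂F/∂y)·y' = 0. Rearranging,
  dy/dx = -(∂F/∂x)/(∂F/∂y) = -(5x^4)/(3y^2) = -5x^4/(3y^2)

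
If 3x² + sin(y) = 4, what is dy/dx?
Take d/dx of both sides. Since y is implicitly a function of x, the chain rule attaches a y' = dy/dx factor whenever we differentiate through y.

Set F(x, y) = (left side) − (right side), so the curve is F = 0. Differentiating each term of F:
  d/dx[3x^2] = 6x
  d/dx[sin(y)] = y'·cos(y)
  d/dx[-4] = 0

Collecting, the y'-free part is the partial derivative in x and the y' coefficient is the partial derivative in y:
  ∂F/∂x = 6x
  ∂F/∂y = cos(y)

so d/dx[F(x, y(x))] = ∂F/∂x + (∂F/∂y)·y' = 0. Rearranging,
  dy/dx = -(∂F/∂x)/(∂F/∂y) = -(6x)/(cos(y)) = -6x/cos(y)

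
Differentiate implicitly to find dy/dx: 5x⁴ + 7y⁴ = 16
Apply d/dx to both sides, remembering that y depends on x. Each occurrence of y therefore brings in a y' = dy/dx via the chain rule.

With F(x, y) equal to the left-hand side minus the right, differentiate F term by term:
  d/dx[5x^4] = 20x^3
  d/dx[7y^4] = 28y^3·y'
  d/dx[-16] = 0
Adding these up, d/dx[F] = 0 becomes
  (20x^3) + (28y^3)·y' = 0,
so isolating y',
  dy/dx = -(20x^3)/(28y^3) = -5x^3/(7y^3)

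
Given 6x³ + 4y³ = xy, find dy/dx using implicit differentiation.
Differentiate both sides with respect to x, treating y as y(x). By the chain rule, any term containing y contributes a factor of y' = dy/dx when we differentiate it.

Move every term to one side and write the relation as F(x, y) = 0. Term by term,
  d/dx[6x^3] = 18x^2
  d/dx[-xy] = -x·y' - y
  d/dx[4y^3] = 12y^2·y'

The pieces without y' make up ∂F/∂x and the coefficient of y' is ∂F/∂y:
  ∂F/∂x = 18x^2 - y,
  ∂F/∂y = -x + 12y^2.

Since d/dx[F] = ∂F/∂x + (∂F/∂y)·y' = 0, solve for y':
  (∂F/∂y)·y' = -∂F/∂x
  dy/dx = -(∂F/∂x)/(∂F/∂y) = -(18x^2 - y)/(-x + 12y^2) = (18x^2 - y)/(x - 12y^2)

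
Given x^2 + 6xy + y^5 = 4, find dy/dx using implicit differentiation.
Differentiate the relation implicitly: treat y = y(x) and apply the chain rule, so every y-derivative picks up a y' = dy/dx factor.

With everything moved to the left-hand side, differentiate term by term:
  d/dx[x^2] = 2x
  d/dx[6xy] = 6x·y' + 6y
  d/dx[y^5] = 5y^4·y'
  d/dx[-4] = 0

Separating the contributions that come from x directly and those that come through y:
  without y':      2x + 6y
  multiplying y':  6x + 5y^4

so (2x + 6y) + (6x + 5y^4)·y' = 0, and therefore
  dy/dx = -(2x + 6y)/(6x + 5y^4) = 2(-x - 3y)/(6x + 5y^4)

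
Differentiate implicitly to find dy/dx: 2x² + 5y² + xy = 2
Differentiate both sides with respect to x, treating y as y(x). By the chain rule, any term containing y contributes a factor of y' = dy/dx when we differentiate it.

Move every term to one side and write the relation as F(x, y) = 0. Term by term,
  d/dx[2x^2] = 4x
  d/dx[xy] = x·y' + y
  d/dx[5y^2] = 10y·y'
  d/dx[-2] = 0

The pieces without y' make up ∂F/∂x and the coefficient of y' is ∂F/∂y:
  ∂F/∂x = 4x + y,
  ∂F/∂y = x + 10y.

Since d/dx[F] = ∂F/∂x + (∂F/∂y)·y' = 0, solve for y':
  (∂F/∂y)·y' = -∂F/∂x
  dy/dx = -(∂F/∂x)/(∂F/∂y) = -(4x + y)/(x + 10y) = (-4x - y)/(x + 10y)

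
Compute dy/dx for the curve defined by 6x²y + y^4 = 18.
Take d/dx of both sides. Since y is implicitly a function of x, the chain rule attaches a y' = dy/dx factor whenever we differentiate through y.

Set F(x, y) = (left side) − (right side), so the curve is F = 0. Differentiating each term of F:
  d/dx[6x^2y] = 6x^2·y' + 12xy
  d/dx[y^4] = 4y^3·y'
  d/dx[-18] = 0

Collecting, the y'-free part is the partial derivative in x and the y' coefficient is the partial derivative in y:
  ∂F/∂x = 12xy
  ∂F/∂y = 6x^2 + 4y^3

so d/dx[F(x, y(x))] = ∂F/∂x + (∂F/∂y)·y' = 0. Rearranging,
  dy/dx = -(∂F/∂x)/(∂F/∂y) = -(12xy)/(6x^2 + 4y^3) = -6xy/(3x^2 + 2y^3)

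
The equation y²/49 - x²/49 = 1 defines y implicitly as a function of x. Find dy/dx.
Differentiate both sides with respect to x, treating y as y(x). By the chain rule, any term containing y contributes a factor of y' = dy/dx when we differentiate it.

Move every term to one side and write the relation as F(x, y) = 0. Term by term,
  d/dx[-x^2/49] = -2x/49
  d/dx[y^2/49] = 2y·y'/49
  d/dx[-1] = 0

The pieces without y' make up ∂F/∂x and the coefficient of y' is ∂F/∂y:
  ∂F/∂x = -2x/49,
  ∂F/∂y = 2y/49.

Since d/dx[F] = ∂F/∂x + (∂F/∂y)·y' = 0, solve for y':
  (∂F/∂y)·y' = -∂F/∂x
  dy/dx = -(∂F/∂x)/(∂F/∂y) = -(-2x/49)/(2y/49) = x/y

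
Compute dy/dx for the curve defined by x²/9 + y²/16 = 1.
Apply d/dx to both sides, remembering that y depends on x. Each occurrence of y therefore brings in a y' = dy/dx via the chain rule.

With F(x, y) equal to the left-hand side minus the right, differentiate F term by term:
  d/dx[x^2/9] = 2x/9
  d/dx[y^2/16] = y·y'/8
  d/dx[-1] = 0
Adding these up, d/dx[F] = 0 becomes
  (2x/9) + (y/8)·y' = 0,
so isolating y',
  dy/dx = -(2x/9)/(y/8) = -16x/(9y)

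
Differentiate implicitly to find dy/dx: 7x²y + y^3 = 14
Take d/dx of both sides. Since y is implicitly a function of x, the chain rule attaches a y' = dy/dx factor whenever we differentiate through y.

Set F(x, y) = (left side) − (right side), so the curve is F = 0. Differentiating each term of F:
  d/dx[7x^2y] = 7x^2·y' + 14xy
  d/dx[y^3] = 3y^2·y'
  d/dx[-14] = 0

Collecting, the y'-free part is the partial derivative in x and the y' coefficient is the partial derivative in y:
  ∂F/∂x = 14xy
  ∂F/∂y = 7x^2 + 3y^2

so d/dx[F(x, y(x))] = ∂F/∂x + (∂F/∂y)·y' = 0. Rearranging,
  dy/dx = -(∂F/∂x)/(∂F/∂y) = -(14xy)/(7x^2 + 3y^2) = -14xy/(7x^2 + 3y^2)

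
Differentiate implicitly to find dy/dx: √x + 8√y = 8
Differentiate both sides with respect to x, treating y as y(x). By the chain rule, any term containing y contributes a factor of y' = dy/dx when we differentiate it.

Move every term to one side and write the relation as F(x, y) = 0. Term by term,
  d/dx[√(x)] = 1/(2√(x))
  d/dx[8√(y)] = 4·y'/√(y)
  d/dx[-8] = 0

The pieces without y' make up ∂F/∂x and the coefficient of y' is ∂F/∂y:
  ∂F/∂x = 1/(2√(x)),
  ∂F/∂y = 4/√(y).

Since d/dx[F] = ∂F/∂x + (∂F/∂y)·y' = 0, solve for y':
  (∂F/∂y)·y' = -∂F/∂x
  dy/dx = -(∂F/∂x)/(∂F/∂y) = -(1/(2√(x)))/(4/√(y)) = -√(y)/(8√(x))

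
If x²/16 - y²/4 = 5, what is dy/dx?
Apply d/dx to both sides, remembering that y depends on x. Each occurrence of y therefore brings in a y' = dy/dx via the chain rule.

With F(x, y) equal to the left-hand side minus the right, differentiate F term by term:
  d/dx[x^2/16] = x/8
  d/dx[-y^2/4] = -y·y'/2
  d/dx[-5] = 0
Adding these up, d/dx[F] = 0 becomes
  (x/8) + (-y/2)·y' = 0,
so isolating y',
  dy/dx = -(x/8)/(-y/2) = x/(4y)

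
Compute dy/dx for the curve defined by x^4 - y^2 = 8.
Take d/dx of both sides. Since y is implicitly a function of x, the chain rule attaches a y' = dy/dx factor whenever we differentiate through y.

Set F(x, y) = (left side) − (right side), so the curve is F = 0. Differentiating each term of F:
  d/dx[x^4] = 4x^3
  d/dx[-y^2] = -2y·y'
  d/dx[-8] = 0

Collecting, the y'-free part is the partial derivative in x and the y' coefficient is the partial derivative in y:
  ∂F/∂x = 4x^3
  ∂F/∂y = -2y

so d/dx[F(x, y(x))] = ∂F/∂x + (∂F/∂y)·y' = 0. Rearranging,
  dy/dx = -(∂F/∂x)/(∂F/∂y) = -(4x^3)/(-2y) = 2x^3/y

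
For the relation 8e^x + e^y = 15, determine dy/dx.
Differentiate the relation implicitly: treat y = y(x) and apply the chain rule, so every y-derivative picks up a y' = dy/dx factor.

With everything moved to the left-hand side, differentiate term by term:
  d/dx[8e^(x)] = 8e^(x)
  d/dx[e^(y)] = y'·e^(y)
  d/dx[-15] = 0

Separating the contributions that come from x directly and those that come through y:
  without y':      8e^(x)
  multiplying y':  e^(y)

so (8e^(x)) + (e^(y))·y' = 0, and therefore
  dy/dx = -(8e^(x))/(e^(y)) = -8e^(x - y)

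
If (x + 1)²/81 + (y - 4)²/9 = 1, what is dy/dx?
Take d/dx of both sides. Since y is implicitly a function of x, the chain rule attaches a y' = dy/dx factor whenever we differentiate through y.

Set F(x, y) = (left side) − (right side), so the curve is F = 0. Differentiating each term of F:
  d/dx[(x + 1)^2/81] = 2x/81 + 2/81
  d/dx[(y - 4)^2/9] = 2·y'(y - 4)/9
  d/dx[-1] = 0

Collecting, the y'-free part is the partial derivative in x and the y' coefficient is the partial derivative in y:
  ∂F/∂x = 2x/81 + 2/81
  ∂F/∂y = 2y/9 - 8/9

so d/dx[F(x, y(x))] = ∂F/∂x + (∂F/∂y)·y' = 0. Rearranging,
  dy/dx = -(∂F/∂x)/(∂F/∂y) = -(2x/81 + 2/81)/(2y/9 - 8/9)
        = -(2(x + 1)/81)/(2(y - 4)/9) = (-x - 1)/(9(y - 4))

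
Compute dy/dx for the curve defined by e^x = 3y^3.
Apply d/dx to both sides, remembering that y depends on x. Each occurrence of y therefore brings in a y' = dy/dx via the chain rule.

With F(x, y) equal to the left-hand side minus the right, differentiate F term by term:
  d/dx[-3y^3] = -9y^2·y'
  d/dx[e^(x)] = e^(x)
Adding these up, d/dx[F] = 0 becomes
  (e^(x)) + (-9y^2)·y' = 0,
so isolating y',
  dy/dx = -(e^(x))/(-9y^2) = e^(x)/(9y^2)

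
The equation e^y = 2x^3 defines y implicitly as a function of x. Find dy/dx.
Take d/dx of both sides. Since y is implicitly a function of x, the chain rule attaches a y' = dy/dx factor whenever we differentiate through y.

Set F(x, y) = (left side) − (right side), so the curve is F = 0. Differentiating each term of F:
  d/dx[-2x^3] = -6x^2
  d/dx[e^(y)] = y'·e^(y)

Collecting, the y'-free part is the partial derivative in x and the y' coefficient is the partial derivative in y:
  ∂F/∂x = -6x^2
  ∂F/∂y = e^(y)

so d/dx[F(x, y(x))] = ∂F/∂x + (∂F/∂y)·y' = 0. Rearranging,
  dy/dx = -(∂F/∂x)/(∂F/∂y) = -(-6x^2)/(e^(y)) = 6x^2e^(-y)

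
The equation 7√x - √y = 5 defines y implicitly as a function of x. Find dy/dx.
Take d/dx of both sides. Since y is implicitly a function of x, the chain rule attaches a y' = dy/dx factor whenever we differentiate through y.

Set F(x, y) = (left side) − (right side), so the curve is F = 0. Differentiating each term of F:
  d/dx[7√(x)] = 7/(2√(x))
  d/dx[-√(y)] = -y'/(2√(y))
  d/dx[-5] = 0

Collecting, the y'-free part is the partial derivative in x and the y' coefficient is the partial derivative in y:
  ∂F/∂x = 7/(2√(x))
  ∂F/∂y = -1/(2√(y))

so d/dx[F(x, y(x))] = ∂F/∂x + (∂F/∂y)·y' = 0. Rearranging,
  dy/dx = -(∂F/∂x)/(∂F/∂y) = -(7/(2√(x)))/(-1/(2√(y))) = 7√(y)/√(x)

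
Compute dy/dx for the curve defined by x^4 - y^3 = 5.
Differentiate the relation implicitly: treat y = y(x) and apply the chain rule, so every y-derivative picks up a y' = dy/dx factor.

With everything moved to the left-hand side, differentiate term by term:
  d/dx[x^4] = 4x^3
  d/dx[-y^3] = -3y^2·y'
  d/dx[-5] = 0

Separating the contributions that come from x directly and those that come through y:
  without y':      4x^3
  multiplying y':  -3y^2

so (4x^3) + (-3y^2)·y' = 0, and therefore
  dy/dx = -(4x^3)/(-3y^2) = 4x^3/(3y^2)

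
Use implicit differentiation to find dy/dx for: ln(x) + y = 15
Take d/dx of both sides. Since y is implicitly a function of x, the chain rule attaches a y' = dy/dx factor whenever we differentiate through y.

Set F(x, y) = (left side) − (right side), so the curve is F = 0. Differentiating each term of F:
  d/dx[y] = y'
  d/dx[ln(x)] = 1/x
  d/dx[-15] = 0

Collecting, the y'-free part is the partial derivative in x and the y' coefficient is the partial derivative in y:
  ∂F/∂x = 1/x
  ∂F/∂y = 1

so d/dx[F(x, y(x))] = ∂F/∂x + (∂F/∂y)·y' = 0. Rearranging,
  dy/dx = -(∂F/∂x)/(∂F/∂y) = -(1/x)/(1) = -1/x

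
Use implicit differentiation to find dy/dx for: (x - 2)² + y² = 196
Take d/dx of both sides. Since y is implicitly a function of x, the chain rule attaches a y' = dy/dx factor whenever we differentiate through y.

Set F(x, y) = (left side) − (right side), so the curve is F = 0. Differentiating each term of F:
  d/dx[y^2] = 2y·y'
  d/dx[(x - 2)^2] = 2x - 4
  d/dx[-196] = 0

Collecting, the y'-free part is the partial derivative in x and the y' coefficient is the partial derivative in y:
  ∂F/∂x = 2x - 4
  ∂F/∂y = 2y

so d/dx[F(x, y(x))] = ∂F/∂x + (∂F/∂y)·y' = 0. Rearranging,
  dy/dx = -(∂F/∂x)/(∂F/∂y) = -(2x - 4)/(2y) = (2 - x)/y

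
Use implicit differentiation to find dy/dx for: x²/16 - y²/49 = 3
Apply d/dx to both sides, remembering that y depends on x. Each occurrence of y therefore brings in a y' = dy/dx via the chain rule.

With F(x, y) equal to the left-hand side minus the right, differentiate F term by term:
  d/dx[x^2/16] = x/8
  d/dx[-y^2/49] = -2y·y'/49
  d/dx[-3] = 0
Adding these up, d/dx[F] = 0 becomes
  (x/8) + (-2y/49)·y' = 0,
so isolating y',
  dy/dx = -(x/8)/(-2y/49) = 49x/(16y)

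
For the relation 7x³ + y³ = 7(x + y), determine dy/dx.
Differentiate both sides with respect to x, treating y as y(x). By the chain rule, any term containing y contributes a factor of y' = dy/dx when we differentiate it.

Move every term to one side and write the relation as F(x, y) = 0. Term by term,
  d/dx[7x^3] = 21x^2
  d/dx[-7x] = -7
  d/dx[y^3] = 3y^2·y'
  d/dx[-7y] = -7·y'

The pieces without y' make up ∂F/∂x and the coefficient of y' is ∂F/∂y:
  ∂F/∂x = 21x^2 - 7,
  ∂F/∂y = 3y^2 - 7.

Since d/dx[F] = ∂F/∂x + (∂F/∂y)·y' = 0, solve for y':
  (∂F/∂y)·y' = -∂F/∂x
  dy/dx = -(∂F/∂x)/(∂F/∂y) = -(21x^2 - 7)/(3y^2 - 7) = 7(1 - 3x^2)/(3y^2 - 7)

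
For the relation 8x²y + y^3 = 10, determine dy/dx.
Differentiate the relation implicitly: treat y = y(x) and apply the chain rule, so every y-derivative picks up a y' = dy/dx factor.

With everything moved to the left-hand side, differentiate term by term:
  d/dx[8x^2y] = 8x^2·y' + 16xy
  d/dx[y^3] = 3y^2·y'
  d/dx[-10] = 0

Separating the contributions that come from x directly and those that come through y:
  without y':      16xy
  multiplying y':  8x^2 + 3y^2

so (16xy) + (8x^2 + 3y^2)·y' = 0, and therefore
  dy/dx = -(16xy)/(8x^2 + 3y^2) = -16xy/(8x^2 + 3y^2)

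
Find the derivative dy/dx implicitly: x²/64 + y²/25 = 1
Differentiate both sides with respect to x, treating y as y(x). By the chain rule, any term containing y contributes a factor of y' = dy/dx when we differentiate it.

Move every term to one side and write the relation as F(x, y) = 0. Term by term,
  d/dx[x^2/64] = x/32
  d/dx[y^2/25] = 2y·y'/25
  d/dx[-1] = 0

The pieces without y' make up ∂F/∂x and the coefficient of y' is ∂F/∂y:
  ∂F/∂x = x/32,
  ∂F/∂y = 2y/25.

Since d/dx[F] = ∂F/∂x + (∂F/∂y)·y' = 0, solve for y':
  (∂F/∂y)·y' = -∂F/∂x
  dy/dx = -(∂F/∂x)/(∂F/∂y) = -(x/32)/(2y/25) = -25x/(64y)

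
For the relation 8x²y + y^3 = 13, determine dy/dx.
Differentiate both sides with respect to x, treating y as y(x). By the chain rule, any term containing y contributes a factor of y' = dy/dx when we differentiate it.

Move every term to one side and write the relation as F(x, y) = 0. Term by term,
  d/dx[8x^2y] = 8x^2·y' + 16xy
  d/dx[y^3] = 3y^2·y'
  d/dx[-13] = 0

The pieces without y' make up ∂F/∂x and the coefficient of y' is ∂F/∂y:
  ∂F/∂x = 16xy,
  ∂F/∂y = 8x^2 + 3y^2.

Since d/dx[F] = ∂F/∂x + (∂F/∂y)·y' = 0, solve for y':
  (∂F/∂y)·y' = -∂F/∂x
  dy/dx = -(∂F/∂x)/(∂F/∂y) = -(16xy)/(8x^2 + 3y^2) = -16xy/(8x^2 + 3y^2)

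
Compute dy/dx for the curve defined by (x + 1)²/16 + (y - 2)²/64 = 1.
Differentiate both sides with respect to x, treating y as y(x). By the chain rule, any term containing y contributes a factor of y' = dy/dx when we differentiate it.

Move every term to one side and write the relation as F(x, y) = 0. Term by term,
  d/dx[(x + 1)^2/16] = x/8 + 1/8
  d/dx[(y - 2)^2/64] = y'(y - 2)/32
  d/dx[-1] = 0

The pieces without y' make up ∂F/∂x and the coefficient of y' is ∂F/∂y:
  ∂F/∂x = x/8 + 1/8,
  ∂F/∂y = y/32 - 1/16.

Since d/dx[F] = ∂F/∂x + (∂F/∂y)·y' = 0, solve for y':
  (∂F/∂y)·y' = -∂F/∂x
  dy/dx = -(∂F/∂x)/(∂F/∂y) = -(x/8 + 1/8)/(y/32 - 1/16)
        = -((x + 1)/8)/((y - 2)/32) = 4(-x - 1)/(y - 2)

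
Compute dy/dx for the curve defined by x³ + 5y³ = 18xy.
Apply d/dx to both sides, remembering that y depends on x. Each occurrence of y therefore brings in a y' = dy/dx via the chain rule.

With F(x, y) equal to the left-hand side minus the right, differentiate F term by term:
  d/dx[x^3] = 3x^2
  d/dx[-18xy] = -18x·y' - 18y
  d/dx[5y^3] = 15y^2·y'
Adding these up, d/dx[F] = 0 becomes
  (3x^2 - 18y) + (-18x + 15y^2)·y' = 0,
so isolating y',
  dy/dx = -(3x^2 - 18y)/(-18x + 15y^2) = (x^2 - 6y)/(6x - 5y^2)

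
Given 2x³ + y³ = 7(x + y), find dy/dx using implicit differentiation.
Differentiate both sides with respect to x, treating y as y(x). By the chain rule, any term containing y contributes a factor of y' = dy/dx when we differentiate it.

Move every term to one side and write the relation as F(x, y) = 0. Term by term,
  d/dx[2x^3] = 6x^2
  d/dx[-7x] = -7
  d/dx[y^3] = 3y^2·y'
  d/dx[-7y] = -7·y'

The pieces without y' make up ∂F/∂x and the coefficient of y' is ∂F/∂y:
  ∂F/∂x = 6x^2 - 7,
  ∂F/∂y = 3y^2 - 7.

Since d/dx[F] = ∂F/∂x + (∂F/∂y)·y' = 0, solve for y':
  (∂F/∂y)·y' = -∂F/∂x
  dy/dx = -(∂F/∂x)/(∂F/∂y) = -(6x^2 - 7)/(3y^2 - 7) = (7 - 6x^2)/(3y^2 - 7)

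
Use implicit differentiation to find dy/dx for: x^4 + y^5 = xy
Apply d/dx to both sides, remembering that y depends on x. Each occurrence of y therefore brings in a y' = dy/dx via the chain rule.

With F(x, y) equal to the left-hand side minus the right, differentiate F term by term:
  d/dx[x^4] = 4x^3
  d/dx[-xy] = -x·y' - y
  d/dx[y^5] = 5y^4·y'
Adding these up, d/dx[F] = 0 becomes
  (4x^3 - y) + (-x + 5y^4)·y' = 0,
so isolating y',
  dy/dx = -(4x^3 - y)/(-x + 5y^4) = (4x^3 - y)/(x - 5y^4)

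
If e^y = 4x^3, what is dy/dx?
Apply d/dx to both sides, remembering that y depends on x. Each occurrence of y therefore brings in a y' = dy/dx via the chain rule.

With F(x, y) equal to the left-hand side minus the right, differentiate F term by term:
  d/dx[-4x^3] = -12x^2
  d/dx[e^(y)] = y'·e^(y)
Adding these up, d/dx[F] = 0 becomes
  (-12x^2) + (e^(y))·y' = 0,
so isolating y',
  dy/dx = -(-12x^2)/(e^(y)) = 12x^2e^(-y)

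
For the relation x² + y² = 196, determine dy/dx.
Differentiate the relation implicitly: treat y = y(x) and apply the chain rule, so every y-derivative picks up a y' = dy/dx factor.

With everything moved to the left-hand side, differentiate term by term:
  d/dx[x^2] = 2x
  d/dx[y^2] = 2y·y'
  d/dx[-196] = 0

Separating the contributions that come from x directly and those that come through y:
  without y':      2x
  multiplying y':  2y

so (2x) + (2y)·y' = 0, and therefore
  dy/dx = -(2x)/(2y) = -x/y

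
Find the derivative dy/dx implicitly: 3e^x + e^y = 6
Take d/dx of both sides. Since y is implicitly a function of x, the chain rule attaches a y' = dy/dx factor whenever we differentiate through y.

Set F(x, y) = (left side) − (right side), so the curve is F = 0. Differentiating each term of F:
  d/dx[3e^(x)] = 3e^(x)
  d/dx[e^(y)] = y'·e^(y)
  d/dx[-6] = 0

Collecting, the y'-free part is the partial derivative in x and the y' coefficient is the partial derivative in y:
  ∂F/∂x = 3e^(x)
  ∂F/∂y = e^(y)

so d/dx[F(x, y(x))] = ∂F/∂x + (∂F/∂y)·y' = 0. Rearranging,
  dy/dx = -(∂F/∂x)/(∂F/∂y) = -(3e^(x))/(e^(y)) = -3e^(x - y)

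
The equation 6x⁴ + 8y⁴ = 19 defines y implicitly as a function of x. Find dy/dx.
Differentiate the relation implicitly: treat y = y(x) and apply the chain rule, so every y-derivative picks up a y' = dy/dx factor.

With everything moved to the left-hand side, differentiate term by term:
  d/dx[6x^4] = 24x^3
  d/dx[8y^4] = 32y^3·y'
  d/dx[-19] = 0

Separating the contributions that come from x directly and those that come through y:
  without y':      24x^3
  multiplying y':  32y^3

so (24x^3) + (32y^3)·y' = 0, and therefore
  dy/dx = -(24x^3)/(32y^3) = -3x^3/(4y^3)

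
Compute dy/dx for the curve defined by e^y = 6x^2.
Take d/dx of both sides. Since y is implicitly a function of x, the chain rule attaches a y' = dy/dx factor whenever we differentiate through y.

Set F(x, y) = (left side) − (right side), so the curve is F = 0. Differentiating each term of F:
  d/dx[-6x^2] = -12x
  d/dx[e^(y)] = y'·e^(y)

Collecting, the y'-free part is the partial derivative in x and the y' coefficient is the partial derivative in y:
  ∂F/∂x = -12x
  ∂F/∂y = e^(y)

so d/dx[F(x, y(x))] = ∂F/∂x + (∂F/∂y)·y' = 0. Rearranging,
  dy/dx = -(∂F/∂x)/(∂F/∂y) = -(-12x)/(e^(y)) = 12x·e^(-y)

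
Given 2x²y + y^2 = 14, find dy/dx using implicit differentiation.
Take d/dx of both sides. Since y is implicitly a function of x, the chain rule attaches a y' = dy/dx factor whenever we differentiate through y.

Set F(x, y) = (left side) − (right side), so the curve is F = 0. Differentiating each term of F:
  d/dx[2x^2y] = 2x^2·y' + 4xy
  d/dx[y^2] = 2y·y'
  d/dx[-14] = 0

Collecting, the y'-free part is the partial derivative in x and the y' coefficient is the partial derivative in y:
  ∂F/∂x = 4xy
  ∂F/∂y = 2x^2 + 2y

so d/dx[F(x, y(x))] = ∂F/∂x + (∂F/∂y)·y' = 0. Rearranging,
  dy/dx = -(∂F/∂x)/(∂F/∂y) = -(4xy)/(2x^2 + 2y) = -2xy/(x^2 + y)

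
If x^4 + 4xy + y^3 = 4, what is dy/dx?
Apply d/dx to both sides, remembering that y depends on x. Each occurrence of y therefore brings in a y' = dy/dx via the chain rule.

With F(x, y) equal to the left-hand side minus the right, differentiate F term by term:
  d/dx[x^4] = 4x^3
  d/dx[4xy] = 4x·y' + 4y
  d/dx[y^3] = 3y^2·y'
  d/dx[-4] = 0
Adding these up, d/dx[F] = 0 becomes
  (4x^3 + 4y) + (4x + 3y^2)·y' = 0,
so isolating y',
  dy/dx = -(4x^3 + 4y)/(4x + 3y^2) = 4(-x^3 - y)/(4x + 3y^2)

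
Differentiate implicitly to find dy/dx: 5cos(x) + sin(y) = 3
Take d/dx of both sides. Since y is implicitly a function of x, the chain rule attaches a y' = dy/dx factor whenever we differentiate through y.

Set F(x, y) = (left side) − (right side), so the curve is F = 0. Differentiating each term of F:
  d/dx[sin(y)] = y'·cos(y)
  d/dx[5cos(x)] = -5sin(x)
  d/dx[-3] = 0

Collecting, the y'-free part is the partial derivative in x and the y' coefficient is the partial derivative in y:
  ∂F/∂x = -5sin(x)
  ∂F/∂y = cos(y)

so d/dx[F(x, y(x))] = ∂F/∂x + (∂F/∂y)·y' = 0. Rearranging,
  dy/dx = -(∂F/∂x)/(∂F/∂y) = -(-5sin(x))/(cos(y)) = 5sin(x)/cos(y)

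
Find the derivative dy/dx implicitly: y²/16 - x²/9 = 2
Differentiate both sides with respect to x, treating y as y(x). By the chain rule, any term containing y contributes a factor of y' = dy/dx when we differentiate it.

Move every term to one side and write the relation as F(x, y) = 0. Term by term,
  d/dx[-x^2/9] = -2x/9
  d/dx[y^2/16] = y·y'/8
  d/dx[-2] = 0

The pieces without y' make up ∂F/∂x and the coefficient of y' is ∂F/∂y:
  ∂F/∂x = -2x/9,
  ∂F/∂y = y/8.

Since d/dx[F] = ∂F/∂x + (∂F/∂y)·y' = 0, solve for y':
  (∂F/∂y)·y' = -∂F/∂x
  dy/dx = -(∂F/∂x)/(∂F/∂y) = -(-2x/9)/(y/8) = 16x/(9y)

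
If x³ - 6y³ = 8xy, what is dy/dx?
Take d/dx of both sides. Since y is implicitly a function of x, the chain rule attaches a y' = dy/dx factor whenever we differentiate through y.

Set F(x, y) = (left side) − (right side), so the curve is F = 0. Differentiating each term of F:
  d/dx[x^3] = 3x^2
  d/dx[-8xy] = -8x·y' - 8y
  d/dx[-6y^3] = -18y^2·y'

Collecting, the y'-free part is the partial derivative in x and the y' coefficient is the partial derivative in y:
  ∂F/∂x = 3x^2 - 8y
  ∂F/∂y = -8x - 18y^2

so d/dx[F(x, y(x))] = ∂F/∂x + (∂F/∂y)·y' = 0. Rearranging,
  dy/dx = -(∂F/∂x)/(∂F/∂y) = -(3x^2 - 8y)/(-8x - 18y^2) = (3x^2 - 8y)/(2(4x + 9y^2))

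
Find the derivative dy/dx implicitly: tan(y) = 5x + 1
Differentiate both sides with respect to x, treating y as y(x). By the chain rule, any term containing y contributes a factor of y' = dy/dx when we differentiate it.

Move every term to one side and write the relation as F(x, y) = 0. Term by term,
  d/dx[-5x] = -5
  d/dx[tan(y)] = y'(tan(y)^2 + 1)
  d/dx[-1] = 0

The pieces without y' make up ∂F/∂x and the coefficient of y' is ∂F/∂y:
  ∂F/∂x = -5,
  ∂F/∂y = tan(y)^2 + 1.

Since d/dx[F] = ∂F/∂x + (∂F/∂y)·y' = 0, solve for y':
  (∂F/∂y)·y' = -∂F/∂x
  dy/dx = -(∂F/∂x)/(∂F/∂y) = -(-5)/(tan(y)^2 + 1) = 5cos(y)^2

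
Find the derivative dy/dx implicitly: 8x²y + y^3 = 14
Differentiate both sides with respect to x, treating y as y(x). By the chain rule, any term containing y contributes a factor of y' = dy/dx when we differentiate it.

Move every term to one side and write the relation as F(x, y) = 0. Term by term,
  d/dx[8x^2y] = 8x^2·y' + 16xy
  d/dx[y^3] = 3y^2·y'
  d/dx[-14] = 0

The pieces without y' make up ∂F/∂x and the coefficient of y' is ∂F/∂y:
  ∂F/∂x = 16xy,
  ∂F/∂y = 8x^2 + 3y^2.

Since d/dx[F] = ∂F/∂x + (∂F/∂y)·y' = 0, solve for y':
  (∂F/∂y)·y' = -∂F/∂x
  dy/dx = -(∂F/∂x)/(∂F/∂y) = -(16xy)/(8x^2 + 3y^2) = -16xy/(8x^2 + 3y^2)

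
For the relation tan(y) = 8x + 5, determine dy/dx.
Apply d/dx to both sides, remembering that y depends on x. Each occurrence of y therefore brings in a y' = dy/dx via the chain rule.

With F(x, y) equal to the left-hand side minus the right, differentiate F term by term:
  d/dx[-8x] = -8
  d/dx[tan(y)] = y'(tan(y)^2 + 1)
  d/dx[-5] = 0
Adding these up, d/dx[F] = 0 becomes
  (-8) + (tan(y)^2 + 1)·y' = 0,
so isolating y',
  dy/dx = -(-8)/(tan(y)^2 + 1) = 8cos(y)^2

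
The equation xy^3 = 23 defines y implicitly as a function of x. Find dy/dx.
Differentiate both sides with respect to x, treating y as y(x). By the chain rule, any term containing y contributes a factor of y' = dy/dx when we differentiate it.

Move every term to one side and write the relation as F(x, y) = 0. Term by term,
  d/dx[xy^3] = 3xy^2·y' + y^3
  d/dx[-23] = 0

The pieces without y' make up ∂F/∂x and the coefficient of y' is ∂F/∂y:
  ∂F/∂x = y^3,
  ∂F/∂y = 3xy^2.

Since d/dx[F] = ∂F/∂x + (∂F/∂y)·y' = 0, solve for y':
  (∂F/∂y)·y' = -∂F/∂x
  dy/dx = -(∂F/∂x)/(∂F/∂y) = -(y^3)/(3xy^2) = -y/(3x)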